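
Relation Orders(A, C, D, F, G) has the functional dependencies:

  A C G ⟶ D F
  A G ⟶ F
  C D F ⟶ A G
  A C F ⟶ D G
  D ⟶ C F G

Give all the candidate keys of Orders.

{D}⁺: D→CFG adds C, F, G; CDF→AG adds A → {A, C, D, F, G}.
{A, C, F}⁺: ACF→DG adds D, G → {A, C, D, F, G}. Minimal: {C, F}⁺ = {C, F}; {A, F}⁺ = {A, F}; {A, C}⁺ = {A, C} — none reach the full schema.
{A, C, G}⁺: ACG→DF adds D, F → {A, C, D, F, G}. Minimal: {C, G}⁺ = {C, G}; {A, G}⁺ = {A, F, G}; {A, C}⁺ = {A, C} — none reach the full schema.

{D}; {A, C, F}; {A, C, G}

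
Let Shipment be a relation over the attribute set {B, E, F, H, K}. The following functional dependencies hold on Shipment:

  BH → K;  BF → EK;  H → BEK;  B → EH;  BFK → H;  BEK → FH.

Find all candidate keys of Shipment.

{B}⁺: B→EH adds E, H; BH→K adds K; BEK→FH adds F → {B, E, F, H, K}.
{H}⁺: H→BEK adds B, E, K; BEK→FH adds F → {B, E, F, H, K}.
Any other superkey contains one of these as a subset, so there are no further candidate keys.

{B}, {H}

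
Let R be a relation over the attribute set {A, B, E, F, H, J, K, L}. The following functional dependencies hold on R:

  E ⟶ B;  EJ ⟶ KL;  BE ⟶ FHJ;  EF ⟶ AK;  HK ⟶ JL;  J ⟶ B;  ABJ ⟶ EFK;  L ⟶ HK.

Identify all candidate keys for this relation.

E; AJ; AL; AHK

{E}⁺: E→B adds B; BE→FHJ adds F, H, J; EF→AK adds A, K; HK→JL adds L → {A, B, E, F, H, J, K, L}.
{A, J}⁺: J→B adds B; ABJ→EFK adds E, F, K; EJ→KL adds L; BE→FHJ adds H → {A, B, E, F, H, J, K, L}. Minimal: {J}⁺ = {B, J}; {A}⁺ = {A} — none reach the full schema.
{A, L}⁺: L→HK adds H, K; HK→JL adds J; J→B adds B; ABJ→EFK adds E, F → {A, B, E, F, H, J, K, L}. Minimal: {L}⁺ = {B, H, J, K, L}; {A}⁺ = {A} — none reach the full schema.
{A, H, K}⁺: HK→JL adds J, L; J→B adds B; ABJ→EFK adds E, F → {A, B, E, F, H, J, K, L}. Minimal: {H, K}⁺ = {B, H, J, K, L}; {A, K}⁺ = {A, K}; {A, H}⁺ = {A, H} — none reach the full schema.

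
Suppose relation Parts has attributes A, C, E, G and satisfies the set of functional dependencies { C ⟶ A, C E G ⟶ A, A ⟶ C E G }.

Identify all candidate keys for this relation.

{A}⁺: A→CEG adds C, E, G → {A, C, E, G}.
{C}⁺: C→A adds A; A→CEG adds E, G → {A, C, E, G}.
Any other superkey contains one of these as a subset, so there are no further candidate keys.

{A}, {C}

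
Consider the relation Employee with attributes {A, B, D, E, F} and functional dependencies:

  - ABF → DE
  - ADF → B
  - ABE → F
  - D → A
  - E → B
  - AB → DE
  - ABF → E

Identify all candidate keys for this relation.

{A, B}⁺: AB→DE adds D, E; ABE→F adds F → {A, B, D, E, F}. Minimal: {B}⁺ = {B}; {A}⁺ = {A} — none reach the full schema.
{A, E}⁺: E→B adds B; AB→DE adds D; ABE→F adds F → {A, B, D, E, F}. Minimal: {E}⁺ = {B, E}; {A}⁺ = {A} — none reach the full schema.
{B, D}⁺: D→A adds A; AB→DE adds E; ABE→F adds F → {A, B, D, E, F}. Minimal: {D}⁺ = {A, D}; {B}⁺ = {B} — none reach the full schema.
{D, E}⁺: D→A adds A; E→B adds B; ABE→F adds F → {A, B, D, E, F}. Minimal: {E}⁺ = {B, E}; {D}⁺ = {A, D} — none reach the full schema.
{D, F}⁺: D→A adds A; ADF→B adds B; AB→DE adds E → {A, B, D, E, F}. Minimal: {F}⁺ = {F}; {D}⁺ = {A, D} — none reach the full schema.
Any other superkey contains one of these as a subset, so there are no further candidate keys.

(A, B), (A, E), (B, D), (D, E), (D, F)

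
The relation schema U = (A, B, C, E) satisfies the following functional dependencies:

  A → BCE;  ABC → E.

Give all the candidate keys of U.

(A)

Attribute A never appears on the right-hand side of any dependency, so A must belong to every candidate key.
{A}⁺ = {A, B, C, E}, which is all of the schema, so {A} is the only candidate key.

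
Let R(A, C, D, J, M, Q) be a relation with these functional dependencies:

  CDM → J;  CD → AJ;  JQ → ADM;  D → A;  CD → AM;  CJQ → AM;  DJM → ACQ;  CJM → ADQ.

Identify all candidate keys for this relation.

{C, D}, {J, Q}, {C, J, M}, {D, J, M}

{C, D}⁺: CD→AJ adds A, J; CD→AM adds M; DJM→ACQ adds Q → {A, C, D, J, M, Q}.
{J, Q}⁺: JQ→ADM adds A, D, M; DJM→ACQ adds C → {A, C, D, J, M, Q}.
{C, J, M}⁺: CJM→ADQ adds A, D, Q → {A, C, D, J, M, Q}.
{D, J, M}⁺: D→A adds A; DJM→ACQ adds C, Q → {A, C, D, J, M, Q}.
Any other superkey contains one of these as a subset, so there are no further candidate keys.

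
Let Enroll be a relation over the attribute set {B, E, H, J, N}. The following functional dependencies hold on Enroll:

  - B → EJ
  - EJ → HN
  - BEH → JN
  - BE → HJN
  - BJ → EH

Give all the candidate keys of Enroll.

{B}

Attribute B never appears on the right-hand side of any dependency, so B must belong to every candidate key.
{B}⁺ = {B, E, H, J, N}, which is all of the schema, so {B} is the only candidate key.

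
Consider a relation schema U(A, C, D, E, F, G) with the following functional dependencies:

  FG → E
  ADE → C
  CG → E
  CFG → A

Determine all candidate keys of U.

ADFG, CDFG

Attributes D, F, G never appear on any right-hand side, so every candidate key must contain {D, F, G}.
{D, F, G}⁺ = {D, E, F, G}, which is not all of the schema, so we must add further attributes.
{A, D, F, G}⁺: FG→E adds E; ADE→C adds C → {A, C, D, E, F, G}.
{C, D, F, G}⁺: FG→E adds E; CFG→A adds A → {A, C, D, E, F, G}.
Any other superkey contains one of these as a subset, so there are no further candidate keys.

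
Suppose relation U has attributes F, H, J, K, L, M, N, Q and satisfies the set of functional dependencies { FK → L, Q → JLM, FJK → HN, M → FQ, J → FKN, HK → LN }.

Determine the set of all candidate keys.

{M}, {Q}

{M}⁺: M→FQ adds F, Q; Q→JLM adds J, L; J→FKN adds K, N; FJK→HN adds H → {F, H, J, K, L, M, N, Q}.
{Q}⁺: Q→JLM adds J, L, M; M→FQ adds F; J→FKN adds K, N; FJK→HN adds H → {F, H, J, K, L, M, N, Q}.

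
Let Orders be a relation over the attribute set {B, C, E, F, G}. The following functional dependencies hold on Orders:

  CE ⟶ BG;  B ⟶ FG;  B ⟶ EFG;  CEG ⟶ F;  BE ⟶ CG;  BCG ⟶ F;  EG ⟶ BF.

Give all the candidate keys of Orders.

{B}⁺: B→FG adds F, G; B→EFG adds E; BE→CG adds C → {B, C, E, F, G}.
{C, E}⁺: CE→BG adds B, G; B→FG adds F → {B, C, E, F, G}. Minimal: {E}⁺ = {E}; {C}⁺ = {C} — none reach the full schema.
{E, G}⁺: EG→BF adds B, F; BE→CG adds C → {B, C, E, F, G}. Minimal: {G}⁺ = {G}; {E}⁺ = {E} — none reach the full schema.
Any other superkey contains one of these as a subset, so there are no further candidate keys.

(B), (C, E), (E, G)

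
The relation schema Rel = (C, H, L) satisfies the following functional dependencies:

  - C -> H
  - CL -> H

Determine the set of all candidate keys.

{C, L}

Attributes C, L never appear on any right-hand side, so every candidate key must contain {C, L}.
{C, L}⁺ = {C, H, L}, which is all of the schema, so {C, L} is the only candidate key.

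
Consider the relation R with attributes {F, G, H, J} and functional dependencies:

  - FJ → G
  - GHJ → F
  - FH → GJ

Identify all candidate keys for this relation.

{F, H}⁺: FH→GJ adds G, J → {F, G, H, J}. Minimal: {H}⁺ = {H}; {F}⁺ = {F} — none reach the full schema.
{G, H, J}⁺: GHJ→F adds F → {F, G, H, J}. Minimal: {H, J}⁺ = {H, J}; {G, J}⁺ = {G, J}; {G, H}⁺ = {G, H} — none reach the full schema.

{F, H}, {G, H, J}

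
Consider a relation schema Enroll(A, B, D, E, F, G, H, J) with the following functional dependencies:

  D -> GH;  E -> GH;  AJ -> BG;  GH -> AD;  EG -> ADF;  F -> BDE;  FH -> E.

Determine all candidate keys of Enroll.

Attribute J never appears on the right-hand side of any dependency, so J must belong to every candidate key.
{J}⁺ = {J}, which is not all of the schema, so we must add further attributes.
{E, J}⁺: E→GH adds G, H; GH→AD adds A, D; EG→ADF adds F; F→BDE adds B → {A, B, D, E, F, G, H, J}. Minimal: {J}⁺ = {J}; {E}⁺ = {A, B, D, E, F, G, H} — none reach the full schema.
{F, J}⁺: F→BDE adds B, D, E; D→GH adds G, H; GH→AD adds A → {A, B, D, E, F, G, H, J}. Minimal: {J}⁺ = {J}; {F}⁺ = {A, B, D, E, F, G, H} — none reach the full schema.

{E, J}, {F, J}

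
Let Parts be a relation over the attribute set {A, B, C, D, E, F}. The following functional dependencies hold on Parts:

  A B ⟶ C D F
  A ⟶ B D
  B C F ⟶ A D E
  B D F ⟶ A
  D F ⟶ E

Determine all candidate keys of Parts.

(A), (B, C, F), (B, D, F)

{A}⁺: A→BD adds B, D; AB→CDF adds C, F; BCF→ADE adds E → {A, B, C, D, E, F}.
{B, C, F}⁺: BCF→ADE adds A, D, E → {A, B, C, D, E, F}. Minimal: {C, F}⁺ = {C, F}; {B, F}⁺ = {B, F}; {B, C}⁺ = {B, C} — none reach the full schema.
{B, D, F}⁺: BDF→A adds A; DF→E adds E; AB→CDF adds C → {A, B, C, D, E, F}. Minimal: {D, F}⁺ = {D, E, F}; {B, F}⁺ = {B, F}; {B, D}⁺ = {B, D} — none reach the full schema.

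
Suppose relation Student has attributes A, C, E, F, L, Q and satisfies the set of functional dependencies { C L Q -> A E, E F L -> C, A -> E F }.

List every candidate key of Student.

Attributes L, Q never appear on any right-hand side, so every candidate key must contain {L, Q}.
{L, Q}⁺ = {L, Q}, which is not all of the schema, so we must add further attributes.
{A, L, Q}⁺: A→EF adds E, F; EFL→C adds C → {A, C, E, F, L, Q}.
{C, L, Q}⁺: CLQ→AE adds A, E; A→EF adds F → {A, C, E, F, L, Q}.
{E, F, L, Q}⁺: EFL→C adds C; CLQ→AE adds A → {A, C, E, F, L, Q}.

{A, L, Q}, {C, L, Q}, {E, F, L, Q}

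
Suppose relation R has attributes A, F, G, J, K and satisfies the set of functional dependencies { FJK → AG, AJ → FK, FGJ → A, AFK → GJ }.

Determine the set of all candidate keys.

{A, J}; {A, F, K}; {F, G, J}; {F, J, K}

{A, J}⁺: AJ→FK adds F, K; AFK→GJ adds G → {A, F, G, J, K}. Minimal: {J}⁺ = {J}; {A}⁺ = {A} — none reach the full schema.
{A, F, K}⁺: AFK→GJ adds G, J → {A, F, G, J, K}. Minimal: {F, K}⁺ = {F, K}; {A, K}⁺ = {A, K}; {A, F}⁺ = {A, F} — none reach the full schema.
{F, G, J}⁺: FGJ→A adds A; AJ→FK adds K → {A, F, G, J, K}. Minimal: {G, J}⁺ = {G, J}; {F, J}⁺ = {F, J}; {F, G}⁺ = {F, G} — none reach the full schema.
{F, J, K}⁺: FJK→AG adds A, G → {A, F, G, J, K}. Minimal: {J, K}⁺ = {J, K}; {F, K}⁺ = {F, K}; {F, J}⁺ = {F, J} — none reach the full schema.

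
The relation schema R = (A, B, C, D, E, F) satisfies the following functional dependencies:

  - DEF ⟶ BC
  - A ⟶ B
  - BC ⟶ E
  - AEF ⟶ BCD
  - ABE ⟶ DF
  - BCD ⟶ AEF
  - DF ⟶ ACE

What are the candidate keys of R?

(A, C), (A, E), (D, F), (B, C, D)

{A, C}⁺: A→B adds B; BC→E adds E; ABE→DF adds D, F → {A, B, C, D, E, F}. Minimal: {C}⁺ = {C}; {A}⁺ = {A, B} — none reach the full schema.
{A, E}⁺: A→B adds B; ABE→DF adds D, F; DF→ACE adds C → {A, B, C, D, E, F}. Minimal: {E}⁺ = {E}; {A}⁺ = {A, B} — none reach the full schema.
{D, F}⁺: DF→ACE adds A, C, E; DEF→BC adds B → {A, B, C, D, E, F}. Minimal: {F}⁺ = {F}; {D}⁺ = {D} — none reach the full schema.
{B, C, D}⁺: BC→E adds E; BCD→AEF adds A, F → {A, B, C, D, E, F}. Minimal: {C, D}⁺ = {C, D}; {B, D}⁺ = {B, D}; {B, C}⁺ = {B, C, E} — none reach the full schema.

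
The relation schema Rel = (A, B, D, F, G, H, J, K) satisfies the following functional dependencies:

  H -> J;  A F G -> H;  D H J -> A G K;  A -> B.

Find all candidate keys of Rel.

Attributes D, F never appear on any right-hand side, so every candidate key must contain {D, F}.
{D, F}⁺ = {D, F}, which is not all of the schema, so we must add further attributes.
{D, F, H}⁺: H→J adds J; DHJ→AGK adds A, G, K; A→B adds B → {A, B, D, F, G, H, J, K}.
{A, D, F, G}⁺: AFG→H adds H; A→B adds B; H→J adds J; DHJ→AGK adds K → {A, B, D, F, G, H, J, K}.
Any other superkey contains one of these as a subset, so there are no further candidate keys.

(D, F, H), (A, D, F, G)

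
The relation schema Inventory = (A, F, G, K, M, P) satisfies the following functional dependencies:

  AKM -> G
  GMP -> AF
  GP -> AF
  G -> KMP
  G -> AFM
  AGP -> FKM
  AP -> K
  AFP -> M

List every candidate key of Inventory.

G, AFP, AKM, AMP

{G}⁺: G→KMP adds K, M, P; G→AFM adds A, F → {A, F, G, K, M, P}.
{A, F, P}⁺: AP→K adds K; AFP→M adds M; AKM→G adds G → {A, F, G, K, M, P}.
{A, K, M}⁺: AKM→G adds G; G→KMP adds P; G→AFM adds F → {A, F, G, K, M, P}.
{A, M, P}⁺: AP→K adds K; AKM→G adds G; GMP→AF adds F → {A, F, G, K, M, P}.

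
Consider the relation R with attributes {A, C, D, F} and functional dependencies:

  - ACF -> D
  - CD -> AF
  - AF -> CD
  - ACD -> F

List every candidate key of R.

{A, F}⁺: AF→CD adds C, D → {A, C, D, F}. Minimal: {F}⁺ = {F}; {A}⁺ = {A} — none reach the full schema.
{C, D}⁺: CD→AF adds A, F → {A, C, D, F}. Minimal: {D}⁺ = {D}; {C}⁺ = {C} — none reach the full schema.
Any other superkey contains one of these as a subset, so there are no further candidate keys.

AF; CD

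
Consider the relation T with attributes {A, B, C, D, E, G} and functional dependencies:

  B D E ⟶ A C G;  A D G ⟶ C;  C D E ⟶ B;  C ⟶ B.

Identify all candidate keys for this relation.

{B, D, E}⁺: BDE→ACG adds A, C, G → {A, B, C, D, E, G}.
{C, D, E}⁺: CDE→B adds B; BDE→ACG adds A, G → {A, B, C, D, E, G}.
{A, D, E, G}⁺: ADG→C adds C; CDE→B adds B → {A, B, C, D, E, G}.

(B, D, E), (C, D, E), (A, D, E, G)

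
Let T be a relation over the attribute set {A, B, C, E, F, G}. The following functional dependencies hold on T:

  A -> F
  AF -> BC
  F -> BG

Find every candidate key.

{A, E}⁺: A→F adds F; AF→BC adds B, C; F→BG adds G → {A, B, C, E, F, G}. Minimal: {E}⁺ = {E}; {A}⁺ = {A, B, C, F, G} — none reach the full schema.

{A, E}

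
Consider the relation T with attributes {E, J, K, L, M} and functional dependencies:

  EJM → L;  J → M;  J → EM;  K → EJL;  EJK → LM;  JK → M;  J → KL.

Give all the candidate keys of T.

{J}⁺: J→M adds M; J→EM adds E; J→KL adds K, L → {E, J, K, L, M}.
{K}⁺: K→EJL adds E, J, L; EJK→LM adds M → {E, J, K, L, M}.
Any other superkey contains one of these as a subset, so there are no further candidate keys.

J; K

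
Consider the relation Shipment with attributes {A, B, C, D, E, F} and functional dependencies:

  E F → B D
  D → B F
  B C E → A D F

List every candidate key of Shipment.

{B, C, E}, {C, D, E}, {C, E, F}

Attributes C, E never appear on any right-hand side, so every candidate key must contain {C, E}.
{C, E}⁺ = {C, E}, which is not all of the schema, so we must add further attributes.
{B, C, E}⁺: BCE→ADF adds A, D, F → {A, B, C, D, E, F}.
{C, D, E}⁺: D→BF adds B, F; BCE→ADF adds A → {A, B, C, D, E, F}.
{C, E, F}⁺: EF→BD adds B, D; BCE→ADF adds A → {A, B, C, D, E, F}.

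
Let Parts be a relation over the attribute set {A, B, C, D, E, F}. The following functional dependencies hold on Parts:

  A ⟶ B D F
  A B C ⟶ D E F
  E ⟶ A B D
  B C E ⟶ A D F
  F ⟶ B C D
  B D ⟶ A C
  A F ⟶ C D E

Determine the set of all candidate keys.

A, E, F, BD

{A}⁺: A→BDF adds B, D, F; F→BCD adds C; AF→CDE adds E → {A, B, C, D, E, F}.
{E}⁺: E→ABD adds A, B, D; BD→AC adds C; A→BDF adds F → {A, B, C, D, E, F}.
{F}⁺: F→BCD adds B, C, D; BD→AC adds A; AF→CDE adds E → {A, B, C, D, E, F}.
{B, D}⁺: BD→AC adds A, C; A→BDF adds F; ABC→DEF adds E → {A, B, C, D, E, F}.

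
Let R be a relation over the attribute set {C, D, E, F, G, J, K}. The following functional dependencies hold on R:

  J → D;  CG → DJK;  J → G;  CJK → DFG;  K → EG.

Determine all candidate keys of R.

Attribute C never appears on the right-hand side of any dependency, so C must belong to every candidate key.
{C}⁺ = {C}, which is not all of the schema, so we must add further attributes.
{C, G}⁺: CG→DJK adds D, J, K; CJK→DFG adds F; K→EG adds E → {C, D, E, F, G, J, K}. Minimal: {G}⁺ = {G}; {C}⁺ = {C} — none reach the full schema.
{C, J}⁺: J→D adds D; J→G adds G; CG→DJK adds K; CJK→DFG adds F; K→EG adds E → {C, D, E, F, G, J, K}. Minimal: {J}⁺ = {D, G, J}; {C}⁺ = {C} — none reach the full schema.
{C, K}⁺: K→EG adds E, G; CG→DJK adds D, J; CJK→DFG adds F → {C, D, E, F, G, J, K}. Minimal: {K}⁺ = {E, G, K}; {C}⁺ = {C} — none reach the full schema.

CG, CJ, CK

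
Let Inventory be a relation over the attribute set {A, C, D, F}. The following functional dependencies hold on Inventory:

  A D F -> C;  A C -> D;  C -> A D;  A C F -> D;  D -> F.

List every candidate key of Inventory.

C, AD

{C}⁺: C→AD adds A, D; D→F adds F → {A, C, D, F}.
{A, D}⁺: D→F adds F; ADF→C adds C → {A, C, D, F}.
Any other superkey contains one of these as a subset, so there are no further candidate keys.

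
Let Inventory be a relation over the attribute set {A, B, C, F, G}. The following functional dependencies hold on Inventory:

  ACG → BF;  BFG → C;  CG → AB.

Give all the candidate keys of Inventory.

CG; BFG

Attribute G never appears on the right-hand side of any dependency, so G must belong to every candidate key.
{G}⁺ = {G}, which is not all of the schema, so we must add further attributes.
{C, G}⁺: CG→AB adds A, B; ACG→BF adds F → {A, B, C, F, G}. Minimal: {G}⁺ = {G}; {C}⁺ = {C} — none reach the full schema.
{B, F, G}⁺: BFG→C adds C; CG→AB adds A → {A, B, C, F, G}. Minimal: {F, G}⁺ = {F, G}; {B, G}⁺ = {B, G}; {B, F}⁺ = {B, F} — none reach the full schema.
Any other superkey contains one of these as a subset, so there are no further candidate keys.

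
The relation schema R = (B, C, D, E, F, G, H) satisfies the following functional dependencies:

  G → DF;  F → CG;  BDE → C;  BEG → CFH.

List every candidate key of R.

{B, E, F}⁺: F→CG adds C, G; BEG→CFH adds H; G→DF adds D → {B, C, D, E, F, G, H}. Minimal: {E, F}⁺ = {C, D, E, F, G}; {B, F}⁺ = {B, C, D, F, G}; {B, E}⁺ = {B, E} — none reach the full schema.
{B, E, G}⁺: G→DF adds D, F; F→CG adds C; BEG→CFH adds H → {B, C, D, E, F, G, H}. Minimal: {E, G}⁺ = {C, D, E, F, G}; {B, G}⁺ = {B, C, D, F, G}; {B, E}⁺ = {B, E} — none reach the full schema.
Any other superkey contains one of these as a subset, so there are no further candidate keys.

{B, E, F}, {B, E, G}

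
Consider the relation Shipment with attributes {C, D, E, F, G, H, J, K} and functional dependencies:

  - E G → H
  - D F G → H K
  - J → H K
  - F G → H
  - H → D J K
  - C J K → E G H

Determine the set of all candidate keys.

Attributes C, F never appear on any right-hand side, so every candidate key must contain {C, F}.
{C, F}⁺ = {C, F}, which is not all of the schema, so we must add further attributes.
{C, F, G}⁺: FG→H adds H; H→DJK adds D, J, K; CJK→EGH adds E → {C, D, E, F, G, H, J, K}. Minimal: {F, G}⁺ = {D, F, G, H, J, K}; {C, G}⁺ = {C, G}; {C, F}⁺ = {C, F} — none reach the full schema.
{C, F, H}⁺: H→DJK adds D, J, K; CJK→EGH adds E, G → {C, D, E, F, G, H, J, K}. Minimal: {F, H}⁺ = {D, F, H, J, K}; {C, H}⁺ = {C, D, E, G, H, J, K}; {C, F}⁺ = {C, F} — none reach the full schema.
{C, F, J}⁺: J→HK adds H, K; H→DJK adds D; CJK→EGH adds E, G → {C, D, E, F, G, H, J, K}. Minimal: {F, J}⁺ = {D, F, H, J, K}; {C, J}⁺ = {C, D, E, G, H, J, K}; {C, F}⁺ = {C, F} — none reach the full schema.

(C, F, G); (C, F, H); (C, F, J)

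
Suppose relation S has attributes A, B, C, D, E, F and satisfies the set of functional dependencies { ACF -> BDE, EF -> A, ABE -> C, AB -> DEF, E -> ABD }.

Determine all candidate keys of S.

{E}⁺: E→ABD adds A, B, D; ABE→C adds C; AB→DEF adds F → {A, B, C, D, E, F}.
{A, B}⁺: AB→DEF adds D, E, F; ABE→C adds C → {A, B, C, D, E, F}. Minimal: {B}⁺ = {B}; {A}⁺ = {A} — none reach the full schema.
{A, C, F}⁺: ACF→BDE adds B, D, E → {A, B, C, D, E, F}. Minimal: {C, F}⁺ = {C, F}; {A, F}⁺ = {A, F}; {A, C}⁺ = {A, C} — none reach the full schema.

{E}, {A, B}, {A, C, F}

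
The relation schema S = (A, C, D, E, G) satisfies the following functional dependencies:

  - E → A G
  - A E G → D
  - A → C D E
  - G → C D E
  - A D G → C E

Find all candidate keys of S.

{A}, {E}, {G}

{A}⁺: A→CDE adds C, D, E; E→AG adds G → {A, C, D, E, G}.
{E}⁺: E→AG adds A, G; AEG→D adds D; A→CDE adds C → {A, C, D, E, G}.
{G}⁺: G→CDE adds C, D, E; E→AG adds A → {A, C, D, E, G}.
Any other superkey contains one of these as a subset, so there are no further candidate keys.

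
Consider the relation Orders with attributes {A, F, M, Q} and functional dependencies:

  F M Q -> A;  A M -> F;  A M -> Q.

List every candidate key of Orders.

Attribute M never appears on the right-hand side of any dependency, so M must belong to every candidate key.
{M}⁺ = {M}, which is not all of the schema, so we must add further attributes.
{A, M}⁺: AM→F adds F; AM→Q adds Q → {A, F, M, Q}. Minimal: {M}⁺ = {M}; {A}⁺ = {A} — none reach the full schema.
{F, M, Q}⁺: FMQ→A adds A → {A, F, M, Q}. Minimal: {M, Q}⁺ = {M, Q}; {F, Q}⁺ = {F, Q}; {F, M}⁺ = {F, M} — none reach the full schema.
Any other superkey contains one of these as a subset, so there are no further candidate keys.

AM, FMQ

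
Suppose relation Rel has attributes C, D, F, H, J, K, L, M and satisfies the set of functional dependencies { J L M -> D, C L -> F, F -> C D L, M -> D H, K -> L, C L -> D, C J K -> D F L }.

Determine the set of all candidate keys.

Attributes J, K, M never appear on any right-hand side, so every candidate key must contain {J, K, M}.
{J, K, M}⁺ = {D, H, J, K, L, M}, which is not all of the schema, so we must add further attributes.
{C, J, K, M}⁺: M→DH adds D, H; K→L adds L; CJK→DFL adds F → {C, D, F, H, J, K, L, M}. Minimal: {J, K, M}⁺ = {D, H, J, K, L, M}; {C, K, M}⁺ = {C, D, F, H, K, L, M}; {C, J, M}⁺ = {C, D, H, J, M}; … — none reach the full schema.
{F, J, K, M}⁺: F→CDL adds C, D, L; M→DH adds H → {C, D, F, H, J, K, L, M}. Minimal: {J, K, M}⁺ = {D, H, J, K, L, M}; {F, K, M}⁺ = {C, D, F, H, K, L, M}; {F, J, M}⁺ = {C, D, F, H, J, L, M}; … — none reach the full schema.
Any other superkey contains one of these as a subset, so there are no further candidate keys.

CJKM; FJKM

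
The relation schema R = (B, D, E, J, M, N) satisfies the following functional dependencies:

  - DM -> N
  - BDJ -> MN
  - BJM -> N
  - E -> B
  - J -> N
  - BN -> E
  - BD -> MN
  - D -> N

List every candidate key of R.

{B, D, J}⁺: BDJ→MN adds M, N; BN→E adds E → {B, D, E, J, M, N}.
{D, E, J}⁺: E→B adds B; J→N adds N; BD→MN adds M → {B, D, E, J, M, N}.

{B, D, J}, {D, E, J}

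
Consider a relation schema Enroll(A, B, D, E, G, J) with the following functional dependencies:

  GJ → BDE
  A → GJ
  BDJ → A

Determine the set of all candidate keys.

{A}⁺: A→GJ adds G, J; GJ→BDE adds B, D, E → {A, B, D, E, G, J}.
{G, J}⁺: GJ→BDE adds B, D, E; BDJ→A adds A → {A, B, D, E, G, J}. Minimal: {J}⁺ = {J}; {G}⁺ = {G} — none reach the full schema.
{B, D, J}⁺: BDJ→A adds A; A→GJ adds G; GJ→BDE adds E → {A, B, D, E, G, J}. Minimal: {D, J}⁺ = {D, J}; {B, J}⁺ = {B, J}; {B, D}⁺ = {B, D} — none reach the full schema.

{A}, {G, J}, {B, D, J}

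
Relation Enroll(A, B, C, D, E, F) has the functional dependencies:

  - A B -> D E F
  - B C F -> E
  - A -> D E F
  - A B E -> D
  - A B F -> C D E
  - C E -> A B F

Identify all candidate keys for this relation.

{A, B}⁺: AB→DEF adds D, E, F; ABF→CDE adds C → {A, B, C, D, E, F}. Minimal: {B}⁺ = {B}; {A}⁺ = {A, D, E, F} — none reach the full schema.
{A, C}⁺: A→DEF adds D, E, F; CE→ABF adds B → {A, B, C, D, E, F}. Minimal: {C}⁺ = {C}; {A}⁺ = {A, D, E, F} — none reach the full schema.
{C, E}⁺: CE→ABF adds A, B, F; AB→DEF adds D → {A, B, C, D, E, F}. Minimal: {E}⁺ = {E}; {C}⁺ = {C} — none reach the full schema.
{B, C, F}⁺: BCF→E adds E; CE→ABF adds A; AB→DEF adds D → {A, B, C, D, E, F}. Minimal: {C, F}⁺ = {C, F}; {B, F}⁺ = {B, F}; {B, C}⁺ = {B, C} — none reach the full schema.

AB, AC, CE, BCF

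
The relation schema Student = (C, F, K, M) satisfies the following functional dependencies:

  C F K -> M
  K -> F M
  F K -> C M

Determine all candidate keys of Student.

{K}⁺: K→FM adds F, M; FK→CM adds C → {C, F, K, M}.

{K}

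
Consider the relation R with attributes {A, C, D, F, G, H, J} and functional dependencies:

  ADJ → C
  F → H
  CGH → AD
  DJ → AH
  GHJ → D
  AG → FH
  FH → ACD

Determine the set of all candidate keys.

{A, G, J}; {D, G, J}; {F, G, J}; {G, H, J}

Attributes G, J never appear on any right-hand side, so every candidate key must contain {G, J}.
{G, J}⁺ = {G, J}, which is not all of the schema, so we must add further attributes.
{A, G, J}⁺: AG→FH adds F, H; FH→ACD adds C, D → {A, C, D, F, G, H, J}. Minimal: {G, J}⁺ = {G, J}; {A, J}⁺ = {A, J}; {A, G}⁺ = {A, C, D, F, G, H} — none reach the full schema.
{D, G, J}⁺: DJ→AH adds A, H; AG→FH adds F; FH→ACD adds C → {A, C, D, F, G, H, J}. Minimal: {G, J}⁺ = {G, J}; {D, J}⁺ = {A, C, D, H, J}; {D, G}⁺ = {D, G} — none reach the full schema.
{F, G, J}⁺: F→H adds H; GHJ→D adds D; FH→ACD adds A, C → {A, C, D, F, G, H, J}. Minimal: {G, J}⁺ = {G, J}; {F, J}⁺ = {A, C, D, F, H, J}; {F, G}⁺ = {A, C, D, F, G, H} — none reach the full schema.
{G, H, J}⁺: GHJ→D adds D; DJ→AH adds A; AG→FH adds F; FH→ACD adds C → {A, C, D, F, G, H, J}. Minimal: {H, J}⁺ = {H, J}; {G, J}⁺ = {G, J}; {G, H}⁺ = {G, H} — none reach the full schema.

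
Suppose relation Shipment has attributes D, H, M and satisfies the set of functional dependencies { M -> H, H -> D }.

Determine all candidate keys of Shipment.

(M)

Attribute M never appears on the right-hand side of any dependency, so M must belong to every candidate key.
{M}⁺ = {D, H, M}, which is all of the schema, so {M} is the only candidate key.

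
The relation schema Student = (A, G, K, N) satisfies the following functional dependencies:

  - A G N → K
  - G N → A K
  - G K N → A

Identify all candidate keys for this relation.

{G, N}

{G, N}⁺: GN→AK adds A, K → {A, G, K, N}.
No other minimal superkey exists.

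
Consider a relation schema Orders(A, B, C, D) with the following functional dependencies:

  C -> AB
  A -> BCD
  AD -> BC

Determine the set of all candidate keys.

{A}⁺: A→BCD adds B, C, D → {A, B, C, D}.
{C}⁺: C→AB adds A, B; A→BCD adds D → {A, B, C, D}.
Any other superkey contains one of these as a subset, so there are no further candidate keys.

{A}, {C}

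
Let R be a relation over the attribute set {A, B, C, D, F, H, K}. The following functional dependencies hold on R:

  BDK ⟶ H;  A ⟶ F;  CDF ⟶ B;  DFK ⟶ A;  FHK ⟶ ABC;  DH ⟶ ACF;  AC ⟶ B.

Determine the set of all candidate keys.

Attributes D, K never appear on any right-hand side, so every candidate key must contain {D, K}.
{D, K}⁺ = {D, K}, which is not all of the schema, so we must add further attributes.
{B, D, K}⁺: BDK→H adds H; DH→ACF adds A, C, F → {A, B, C, D, F, H, K}. Minimal: {D, K}⁺ = {D, K}; {B, K}⁺ = {B, K}; {B, D}⁺ = {B, D} — none reach the full schema.
{D, H, K}⁺: DH→ACF adds A, C, F; AC→B adds B → {A, B, C, D, F, H, K}. Minimal: {H, K}⁺ = {H, K}; {D, K}⁺ = {D, K}; {D, H}⁺ = {A, B, C, D, F, H} — none reach the full schema.
{A, C, D, K}⁺: A→F adds F; CDF→B adds B; BDK→H adds H → {A, B, C, D, F, H, K}. Minimal: {C, D, K}⁺ = {C, D, K}; {A, D, K}⁺ = {A, D, F, K}; {A, C, K}⁺ = {A, B, C, F, K}; … — none reach the full schema.
{C, D, F, K}⁺: CDF→B adds B; DFK→A adds A; BDK→H adds H → {A, B, C, D, F, H, K}. Minimal: {D, F, K}⁺ = {A, D, F, K}; {C, F, K}⁺ = {C, F, K}; {C, D, K}⁺ = {C, D, K}; … — none reach the full schema.

{B, D, K}, {D, H, K}, {A, C, D, K}, {C, D, F, K}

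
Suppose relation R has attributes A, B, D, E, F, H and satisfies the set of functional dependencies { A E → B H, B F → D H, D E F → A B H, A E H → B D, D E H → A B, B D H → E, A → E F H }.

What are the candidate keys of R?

{A}⁺: A→EFH adds E, F, H; AE→BH adds B; BF→DH adds D → {A, B, D, E, F, H}.
{B, F}⁺: BF→DH adds D, H; BDH→E adds E; DEF→ABH adds A → {A, B, D, E, F, H}. Minimal: {F}⁺ = {F}; {B}⁺ = {B} — none reach the full schema.
{B, D, H}⁺: BDH→E adds E; DEH→AB adds A; A→EFH adds F → {A, B, D, E, F, H}. Minimal: {D, H}⁺ = {D, H}; {B, H}⁺ = {B, H}; {B, D}⁺ = {B, D} — none reach the full schema.
{D, E, F}⁺: DEF→ABH adds A, B, H → {A, B, D, E, F, H}. Minimal: {E, F}⁺ = {E, F}; {D, F}⁺ = {D, F}; {D, E}⁺ = {D, E} — none reach the full schema.
{D, E, H}⁺: DEH→AB adds A, B; A→EFH adds F → {A, B, D, E, F, H}. Minimal: {E, H}⁺ = {E, H}; {D, H}⁺ = {D, H}; {D, E}⁺ = {D, E} — none reach the full schema.

{A}, {B, F}, {B, D, H}, {D, E, F}, {D, E, H}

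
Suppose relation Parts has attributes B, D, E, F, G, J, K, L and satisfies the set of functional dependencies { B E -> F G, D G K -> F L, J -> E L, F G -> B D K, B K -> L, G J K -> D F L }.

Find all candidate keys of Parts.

(B, J), (F, G, J), (G, J, K)

Attribute J never appears on the right-hand side of any dependency, so J must belong to every candidate key.
{J}⁺ = {E, J, L}, which is not all of the schema, so we must add further attributes.
{B, J}⁺: J→EL adds E, L; BE→FG adds F, G; FG→BDK adds D, K → {B, D, E, F, G, J, K, L}. Minimal: {J}⁺ = {E, J, L}; {B}⁺ = {B} — none reach the full schema.
{F, G, J}⁺: J→EL adds E, L; FG→BDK adds B, D, K → {B, D, E, F, G, J, K, L}. Minimal: {G, J}⁺ = {E, G, J, L}; {F, J}⁺ = {E, F, J, L}; {F, G}⁺ = {B, D, F, G, K, L} — none reach the full schema.
{G, J, K}⁺: J→EL adds E, L; GJK→DFL adds D, F; FG→BDK adds B → {B, D, E, F, G, J, K, L}. Minimal: {J, K}⁺ = {E, J, K, L}; {G, K}⁺ = {G, K}; {G, J}⁺ = {E, G, J, L} — none reach the full schema.
Any other superkey contains one of these as a subset, so there are no further candidate keys.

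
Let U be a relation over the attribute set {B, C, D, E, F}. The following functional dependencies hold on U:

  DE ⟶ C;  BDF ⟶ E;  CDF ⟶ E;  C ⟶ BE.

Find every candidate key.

Attributes D, F never appear on any right-hand side, so every candidate key must contain {D, F}.
{D, F}⁺ = {D, F}, which is not all of the schema, so we must add further attributes.
{B, D, F}⁺: BDF→E adds E; DE→C adds C → {B, C, D, E, F}. Minimal: {D, F}⁺ = {D, F}; {B, F}⁺ = {B, F}; {B, D}⁺ = {B, D} — none reach the full schema.
{C, D, F}⁺: CDF→E adds E; C→BE adds B → {B, C, D, E, F}. Minimal: {D, F}⁺ = {D, F}; {C, F}⁺ = {B, C, E, F}; {C, D}⁺ = {B, C, D, E} — none reach the full schema.
{D, E, F}⁺: DE→C adds C; C→BE adds B → {B, C, D, E, F}. Minimal: {E, F}⁺ = {E, F}; {D, F}⁺ = {D, F}; {D, E}⁺ = {B, C, D, E} — none reach the full schema.
Any other superkey contains one of these as a subset, so there are no further candidate keys.

BDF; CDF; DEF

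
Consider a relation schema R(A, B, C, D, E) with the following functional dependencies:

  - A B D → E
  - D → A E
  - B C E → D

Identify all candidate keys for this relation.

Attributes B, C never appear on any right-hand side, so every candidate key must contain {B, C}.
{B, C}⁺ = {B, C}, which is not all of the schema, so we must add further attributes.
{B, C, D}⁺: D→AE adds A, E → {A, B, C, D, E}.
{B, C, E}⁺: BCE→D adds D; D→AE adds A → {A, B, C, D, E}.
Any other superkey contains one of these as a subset, so there are no further candidate keys.

{B, C, D}; {B, C, E}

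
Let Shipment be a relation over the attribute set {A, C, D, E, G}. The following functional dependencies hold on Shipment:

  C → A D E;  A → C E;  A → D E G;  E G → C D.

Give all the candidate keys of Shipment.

{A}; {C}; {E, G}

{A}⁺: A→CE adds C, E; A→DEG adds D, G → {A, C, D, E, G}.
{C}⁺: C→ADE adds A, D, E; A→DEG adds G → {A, C, D, E, G}.
{E, G}⁺: EG→CD adds C, D; C→ADE adds A → {A, C, D, E, G}. Minimal: {G}⁺ = {G}; {E}⁺ = {E} — none reach the full schema.
Any other superkey contains one of these as a subset, so there are no further candidate keys.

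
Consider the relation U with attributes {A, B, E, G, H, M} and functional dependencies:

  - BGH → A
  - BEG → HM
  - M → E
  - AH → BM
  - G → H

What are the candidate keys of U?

{A, G}, {B, G}

Attribute G never appears on the right-hand side of any dependency, so G must belong to every candidate key.
{G}⁺ = {G, H}, which is not all of the schema, so we must add further attributes.
{A, G}⁺: G→H adds H; AH→BM adds B, M; M→E adds E → {A, B, E, G, H, M}. Minimal: {G}⁺ = {G, H}; {A}⁺ = {A} — none reach the full schema.
{B, G}⁺: G→H adds H; BGH→A adds A; AH→BM adds M; M→E adds E → {A, B, E, G, H, M}. Minimal: {G}⁺ = {G, H}; {B}⁺ = {B} — none reach the full schema.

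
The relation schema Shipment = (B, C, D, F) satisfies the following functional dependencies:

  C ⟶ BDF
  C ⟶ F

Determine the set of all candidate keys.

{C}⁺: C→BDF adds B, D, F → {B, C, D, F}.

(C)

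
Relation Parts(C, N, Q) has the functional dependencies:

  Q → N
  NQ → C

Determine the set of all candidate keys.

Attribute Q never appears on the right-hand side of any dependency, so Q must belong to every candidate key.
{Q}⁺ = {C, N, Q}, which is all of the schema, so {Q} is the only candidate key.

{Q}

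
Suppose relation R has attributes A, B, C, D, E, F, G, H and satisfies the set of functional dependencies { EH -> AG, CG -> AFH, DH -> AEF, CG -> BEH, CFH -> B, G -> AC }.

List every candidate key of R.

{D, G}⁺: G→AC adds A, C; CG→AFH adds F, H; DH→AEF adds E; CG→BEH adds B → {A, B, C, D, E, F, G, H}. Minimal: {G}⁺ = {A, B, C, E, F, G, H}; {D}⁺ = {D} — none reach the full schema.
{D, H}⁺: DH→AEF adds A, E, F; EH→AG adds G; G→AC adds C; CG→BEH adds B → {A, B, C, D, E, F, G, H}. Minimal: {H}⁺ = {H}; {D}⁺ = {D} — none reach the full schema.
Any other superkey contains one of these as a subset, so there are no further candidate keys.

(D, G); (D, H)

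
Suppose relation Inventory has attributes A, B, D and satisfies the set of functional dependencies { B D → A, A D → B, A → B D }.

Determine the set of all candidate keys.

{A}⁺: A→BD adds B, D → {A, B, D}.
{B, D}⁺: BD→A adds A → {A, B, D}. Minimal: {D}⁺ = {D}; {B}⁺ = {B} — none reach the full schema.

{A}, {B, D}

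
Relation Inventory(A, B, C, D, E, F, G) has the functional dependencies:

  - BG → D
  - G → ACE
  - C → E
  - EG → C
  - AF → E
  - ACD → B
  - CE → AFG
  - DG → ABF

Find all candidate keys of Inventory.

(B, C), (B, G), (C, D), (D, G)

{B, C}⁺: C→E adds E; CE→AFG adds A, F, G; BG→D adds D → {A, B, C, D, E, F, G}. Minimal: {C}⁺ = {A, C, E, F, G}; {B}⁺ = {B} — none reach the full schema.
{B, G}⁺: BG→D adds D; G→ACE adds A, C, E; CE→AFG adds F → {A, B, C, D, E, F, G}. Minimal: {G}⁺ = {A, C, E, F, G}; {B}⁺ = {B} — none reach the full schema.
{C, D}⁺: C→E adds E; CE→AFG adds A, F, G; DG→ABF adds B → {A, B, C, D, E, F, G}. Minimal: {D}⁺ = {D}; {C}⁺ = {A, C, E, F, G} — none reach the full schema.
{D, G}⁺: G→ACE adds A, C, E; ACD→B adds B; CE→AFG adds F → {A, B, C, D, E, F, G}. Minimal: {G}⁺ = {A, C, E, F, G}; {D}⁺ = {D} — none reach the full schema.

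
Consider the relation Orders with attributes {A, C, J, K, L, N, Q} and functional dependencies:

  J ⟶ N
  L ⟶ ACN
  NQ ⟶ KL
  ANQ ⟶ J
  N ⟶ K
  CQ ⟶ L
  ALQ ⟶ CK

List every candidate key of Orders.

Attribute Q never appears on the right-hand side of any dependency, so Q must belong to every candidate key.
{Q}⁺ = {Q}, which is not all of the schema, so we must add further attributes.
{C, Q}⁺: CQ→L adds L; L→ACN adds A, N; NQ→KL adds K; ANQ→J adds J → {A, C, J, K, L, N, Q}. Minimal: {Q}⁺ = {Q}; {C}⁺ = {C} — none reach the full schema.
{J, Q}⁺: J→N adds N; NQ→KL adds K, L; L→ACN adds A, C → {A, C, J, K, L, N, Q}. Minimal: {Q}⁺ = {Q}; {J}⁺ = {J, K, N} — none reach the full schema.
{L, Q}⁺: L→ACN adds A, C, N; NQ→KL adds K; ANQ→J adds J → {A, C, J, K, L, N, Q}. Minimal: {Q}⁺ = {Q}; {L}⁺ = {A, C, K, L, N} — none reach the full schema.
{N, Q}⁺: NQ→KL adds K, L; L→ACN adds A, C; ANQ→J adds J → {A, C, J, K, L, N, Q}. Minimal: {Q}⁺ = {Q}; {N}⁺ = {K, N} — none reach the full schema.

(C, Q), (J, Q), (L, Q), (N, Q)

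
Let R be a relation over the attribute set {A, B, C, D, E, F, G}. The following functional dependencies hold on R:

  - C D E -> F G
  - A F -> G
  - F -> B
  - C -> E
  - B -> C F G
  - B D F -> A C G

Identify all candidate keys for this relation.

Attribute D never appears on the right-hand side of any dependency, so D must belong to every candidate key.
{D}⁺ = {D}, which is not all of the schema, so we must add further attributes.
{B, D}⁺: B→CFG adds C, F, G; BDF→ACG adds A; C→E adds E → {A, B, C, D, E, F, G}.
{C, D}⁺: C→E adds E; CDE→FG adds F, G; F→B adds B; BDF→ACG adds A → {A, B, C, D, E, F, G}.
{D, F}⁺: F→B adds B; B→CFG adds C, G; BDF→ACG adds A; C→E adds E → {A, B, C, D, E, F, G}.
Any other superkey contains one of these as a subset, so there are no further candidate keys.

{B, D}, {C, D}, {D, F}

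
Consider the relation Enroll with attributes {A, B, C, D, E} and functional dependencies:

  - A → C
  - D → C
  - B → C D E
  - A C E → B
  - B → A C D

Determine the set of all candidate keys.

{B}, {A, E}

{B}⁺: B→CDE adds C, D, E; B→ACD adds A → {A, B, C, D, E}.
{A, E}⁺: A→C adds C; ACE→B adds B; B→ACD adds D → {A, B, C, D, E}.
Any other superkey contains one of these as a subset, so there are no further candidate keys.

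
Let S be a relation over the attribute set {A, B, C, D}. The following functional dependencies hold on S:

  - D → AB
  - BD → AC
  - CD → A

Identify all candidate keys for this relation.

{D}⁺: D→AB adds A, B; BD→AC adds C → {A, B, C, D}.

{D}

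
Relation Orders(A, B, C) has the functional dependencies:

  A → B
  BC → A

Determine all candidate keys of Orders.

{A, C}; {B, C}

{A, C}⁺: A→B adds B → {A, B, C}. Minimal: {C}⁺ = {C}; {A}⁺ = {A, B} — none reach the full schema.
{B, C}⁺: BC→A adds A → {A, B, C}. Minimal: {C}⁺ = {C}; {B}⁺ = {B} — none reach the full schema.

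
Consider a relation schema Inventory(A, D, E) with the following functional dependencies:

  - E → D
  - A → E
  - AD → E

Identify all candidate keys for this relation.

(A)

Attribute A never appears on the right-hand side of any dependency, so A must belong to every candidate key.
{A}⁺ = {A, D, E}, which is all of the schema, so {A} is the only candidate key.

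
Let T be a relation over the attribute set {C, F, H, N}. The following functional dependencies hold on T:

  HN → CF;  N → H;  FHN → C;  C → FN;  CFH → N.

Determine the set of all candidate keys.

{C}, {N}

{C}⁺: C→FN adds F, N; N→H adds H → {C, F, H, N}.
{N}⁺: N→H adds H; HN→CF adds C, F → {C, F, H, N}.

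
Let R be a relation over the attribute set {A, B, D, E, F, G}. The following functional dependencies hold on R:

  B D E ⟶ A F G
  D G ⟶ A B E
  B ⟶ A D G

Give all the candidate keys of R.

{B}⁺: B→ADG adds A, D, G; DG→ABE adds E; BDE→AFG adds F → {A, B, D, E, F, G}.
{D, G}⁺: DG→ABE adds A, B, E; BDE→AFG adds F → {A, B, D, E, F, G}. Minimal: {G}⁺ = {G}; {D}⁺ = {D} — none reach the full schema.

{B}, {D, G}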